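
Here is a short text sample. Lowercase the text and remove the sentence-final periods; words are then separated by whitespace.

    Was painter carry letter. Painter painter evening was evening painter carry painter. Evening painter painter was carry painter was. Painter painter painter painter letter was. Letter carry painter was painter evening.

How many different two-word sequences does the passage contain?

16

31 tokens → 30 bigram windows in total.
Repeated bigrams (each contributes count−1 duplicates):
  painter painter: 5
  carry painter: 3
  painter evening: 3
  painter was: 3
  was painter: 3
  evening painter: 2
  painter carry: 2
14 duplicate windows → 30 − 14 = 16 distinct.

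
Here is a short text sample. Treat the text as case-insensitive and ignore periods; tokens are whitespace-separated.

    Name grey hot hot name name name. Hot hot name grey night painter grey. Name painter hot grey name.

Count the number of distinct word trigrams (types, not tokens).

16

19 tokens → 17 trigram windows in total.
Repeated trigrams (each contributes count−1 duplicates):
  hot hot name: 2
1 duplicate windows → 17 − 1 = 16 distinct.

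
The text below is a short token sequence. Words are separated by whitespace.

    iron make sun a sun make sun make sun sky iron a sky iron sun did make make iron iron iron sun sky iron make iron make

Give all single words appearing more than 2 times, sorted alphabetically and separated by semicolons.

Unigram counts meeting the condition (more than 2 times):
  iron: 8
  make: 7
  sky: 3
  sun: 6

iron; make; sky; sun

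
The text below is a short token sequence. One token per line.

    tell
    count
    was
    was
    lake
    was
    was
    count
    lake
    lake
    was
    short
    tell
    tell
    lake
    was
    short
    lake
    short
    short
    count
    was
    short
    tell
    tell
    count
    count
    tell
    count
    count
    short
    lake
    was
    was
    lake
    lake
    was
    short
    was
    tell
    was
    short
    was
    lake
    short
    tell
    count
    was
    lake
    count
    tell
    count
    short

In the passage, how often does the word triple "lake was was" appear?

2

Scanning the 51 overlapping trigram windows for "lake was was":
  position 5–7: lake was was
  position 32–34: lake was was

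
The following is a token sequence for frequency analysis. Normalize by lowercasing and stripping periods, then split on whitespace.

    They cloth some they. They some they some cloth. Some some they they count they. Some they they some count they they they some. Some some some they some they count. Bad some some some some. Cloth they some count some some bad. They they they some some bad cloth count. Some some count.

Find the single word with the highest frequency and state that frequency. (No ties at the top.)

"some", 23 times

Unigram frequencies (highest first):
  some: 23
  they: 18
  count: 6
  cloth: 4
  bad: 3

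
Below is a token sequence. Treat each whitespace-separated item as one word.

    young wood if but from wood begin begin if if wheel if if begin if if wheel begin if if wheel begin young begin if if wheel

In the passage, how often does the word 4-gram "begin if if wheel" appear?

Scanning the 24 overlapping 4-gram windows for "begin if if wheel":
  position 8–11: begin if if wheel
  position 14–17: begin if if wheel
  position 18–21: begin if if wheel
  position 24–27: begin if if wheel

4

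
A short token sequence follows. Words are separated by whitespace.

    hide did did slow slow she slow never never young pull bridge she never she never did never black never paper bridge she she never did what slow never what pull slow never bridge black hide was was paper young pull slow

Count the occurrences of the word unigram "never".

Scanning the 42 tokens for "never":
  position 8: never
  position 9: never
  position 14: never
  position 16: never
  position 18: never
  position 20: never
  position 25: never
  position 29: never
  position 33: never

9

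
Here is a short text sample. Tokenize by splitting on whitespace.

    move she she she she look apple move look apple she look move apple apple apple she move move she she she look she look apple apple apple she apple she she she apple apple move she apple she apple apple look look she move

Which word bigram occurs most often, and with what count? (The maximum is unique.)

"she she", 7 times

Bigram frequencies (highest first):
  she she: 7
  apple apple: 6
  apple she: 5
  she look: 4
  she apple: 4
  move she: 3
  … (10 more, each ≤ 3)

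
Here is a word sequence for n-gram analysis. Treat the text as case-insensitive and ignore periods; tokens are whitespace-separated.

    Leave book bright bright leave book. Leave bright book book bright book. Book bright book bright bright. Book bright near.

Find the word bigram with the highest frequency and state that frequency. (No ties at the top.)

Bigram frequencies (highest first):
  book bright: 5
  bright book: 4
  leave book: 2
  bright bright: 2
  book book: 2
  bright leave: 1
  … (3 more, each ≤ 1)

"book bright", 5 times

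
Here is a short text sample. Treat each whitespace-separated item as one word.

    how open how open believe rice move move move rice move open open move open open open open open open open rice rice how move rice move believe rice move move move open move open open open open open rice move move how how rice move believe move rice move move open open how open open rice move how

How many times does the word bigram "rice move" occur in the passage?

Scanning the 58 overlapping bigram windows for "rice move":
  position 6–7: rice move
  position 10–11: rice move
  position 26–27: rice move
  position 29–30: rice move
  position 40–41: rice move
  position 45–46: rice move
  position 49–50: rice move
  position 57–58: rice move

8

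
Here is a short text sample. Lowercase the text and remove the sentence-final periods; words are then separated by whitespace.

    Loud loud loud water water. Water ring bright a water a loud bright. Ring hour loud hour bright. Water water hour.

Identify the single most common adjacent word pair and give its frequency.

Bigram frequencies (highest first):
  water water: 3
  loud loud: 2
  loud water: 1
  water ring: 1
  ring bright: 1
  bright a: 1
  … (11 more, each ≤ 1)

"water water", 3 times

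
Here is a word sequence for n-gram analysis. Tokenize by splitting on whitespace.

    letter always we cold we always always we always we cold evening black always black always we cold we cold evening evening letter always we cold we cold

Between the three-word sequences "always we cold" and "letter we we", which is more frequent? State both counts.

"always we cold" (4 vs 0)

"always we cold": 4 occurrences
"letter we we": 0 occurrences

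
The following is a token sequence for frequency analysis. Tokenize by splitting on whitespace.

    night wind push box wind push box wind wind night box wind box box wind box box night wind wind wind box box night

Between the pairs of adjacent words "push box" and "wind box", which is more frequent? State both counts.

"push box": 2 occurrences
"wind box": 3 occurrences

"wind box" (3 vs 2)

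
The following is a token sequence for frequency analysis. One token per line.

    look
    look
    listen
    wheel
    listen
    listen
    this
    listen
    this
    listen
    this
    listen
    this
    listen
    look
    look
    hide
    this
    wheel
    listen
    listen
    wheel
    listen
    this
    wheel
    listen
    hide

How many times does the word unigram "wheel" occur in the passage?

Scanning the 27 tokens for "wheel":
  position 4: wheel
  position 19: wheel
  position 22: wheel
  position 25: wheel

4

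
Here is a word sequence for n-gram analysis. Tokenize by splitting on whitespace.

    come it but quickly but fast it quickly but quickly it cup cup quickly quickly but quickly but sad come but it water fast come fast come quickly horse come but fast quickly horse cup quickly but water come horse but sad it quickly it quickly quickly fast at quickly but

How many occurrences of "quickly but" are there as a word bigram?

Scanning the 50 overlapping bigram windows for "quickly but":
  position 4–5: quickly but
  position 8–9: quickly but
  position 15–16: quickly but
  position 17–18: quickly but
  position 36–37: quickly but
  position 50–51: quickly but

6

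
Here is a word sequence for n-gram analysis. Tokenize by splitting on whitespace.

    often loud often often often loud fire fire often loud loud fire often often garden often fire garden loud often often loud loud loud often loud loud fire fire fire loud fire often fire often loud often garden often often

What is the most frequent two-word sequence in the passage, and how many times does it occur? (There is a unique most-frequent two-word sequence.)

"often loud", 6 times

Bigram frequencies (highest first):
  often loud: 6
  often often: 5
  loud often: 4
  loud fire: 4
  fire often: 4
  loud loud: 4
  … (7 more, each ≤ 3)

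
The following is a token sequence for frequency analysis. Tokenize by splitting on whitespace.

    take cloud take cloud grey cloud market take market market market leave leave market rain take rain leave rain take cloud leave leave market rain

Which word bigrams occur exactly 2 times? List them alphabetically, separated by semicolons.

Bigram counts meeting the condition (exactly 2 times):
  leave leave: 2
  leave market: 2
  market market: 2
  market rain: 2
  rain take: 2

leave leave; leave market; market market; market rain; rain take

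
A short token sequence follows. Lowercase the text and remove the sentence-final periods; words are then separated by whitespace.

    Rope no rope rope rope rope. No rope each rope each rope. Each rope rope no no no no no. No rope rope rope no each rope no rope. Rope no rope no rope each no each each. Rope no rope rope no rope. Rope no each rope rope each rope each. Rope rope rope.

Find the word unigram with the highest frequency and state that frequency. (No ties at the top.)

Unigram frequencies (highest first):
  rope: 29
  no: 16
  each: 10

"rope", 29 times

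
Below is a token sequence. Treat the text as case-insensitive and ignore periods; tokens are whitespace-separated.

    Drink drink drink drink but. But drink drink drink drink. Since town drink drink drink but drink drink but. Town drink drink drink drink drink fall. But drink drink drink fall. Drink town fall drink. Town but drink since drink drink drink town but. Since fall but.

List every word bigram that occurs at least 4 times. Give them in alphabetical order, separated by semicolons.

Bigram counts meeting the condition (at least 4 times):
  but drink: 4
  drink drink: 17

but drink; drink drink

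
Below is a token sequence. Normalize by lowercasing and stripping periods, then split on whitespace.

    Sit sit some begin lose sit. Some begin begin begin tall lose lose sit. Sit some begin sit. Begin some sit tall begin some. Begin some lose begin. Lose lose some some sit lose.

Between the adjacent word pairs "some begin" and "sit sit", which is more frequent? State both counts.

"some begin": 4 occurrences
"sit sit": 2 occurrences

"some begin" (4 vs 2)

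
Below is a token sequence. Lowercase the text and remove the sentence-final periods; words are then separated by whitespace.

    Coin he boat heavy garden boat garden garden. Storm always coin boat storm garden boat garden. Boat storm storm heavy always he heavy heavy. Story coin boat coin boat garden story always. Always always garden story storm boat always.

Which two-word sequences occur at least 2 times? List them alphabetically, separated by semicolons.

always always; boat garden; boat storm; coin boat; garden boat; garden story

Bigram counts meeting the condition (at least 2 times):
  always always: 2
  boat garden: 3
  boat storm: 2
  coin boat: 3
  garden boat: 3
  garden story: 2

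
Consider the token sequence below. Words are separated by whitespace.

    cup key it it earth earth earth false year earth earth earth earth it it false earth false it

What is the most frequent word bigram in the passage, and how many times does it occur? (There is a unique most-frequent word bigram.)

Bigram frequencies (highest first):
  earth earth: 5
  it it: 2
  earth false: 2
  cup key: 1
  key it: 1
  it earth: 1
  … (6 more, each ≤ 1)

"earth earth", 5 times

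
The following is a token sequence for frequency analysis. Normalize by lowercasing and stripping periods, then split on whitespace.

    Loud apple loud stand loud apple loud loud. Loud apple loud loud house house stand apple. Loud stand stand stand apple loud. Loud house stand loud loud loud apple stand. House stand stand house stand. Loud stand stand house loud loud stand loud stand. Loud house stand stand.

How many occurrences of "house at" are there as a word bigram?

Scanning the 47 overlapping bigram windows for "house at":
  (none found)

0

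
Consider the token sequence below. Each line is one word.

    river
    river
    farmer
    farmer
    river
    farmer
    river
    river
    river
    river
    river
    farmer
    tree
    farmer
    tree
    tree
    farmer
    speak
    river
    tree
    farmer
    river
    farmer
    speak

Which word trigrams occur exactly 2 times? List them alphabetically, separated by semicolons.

farmer river farmer; river river farmer

Trigram counts meeting the condition (exactly 2 times):
  farmer river farmer: 2
  river river farmer: 2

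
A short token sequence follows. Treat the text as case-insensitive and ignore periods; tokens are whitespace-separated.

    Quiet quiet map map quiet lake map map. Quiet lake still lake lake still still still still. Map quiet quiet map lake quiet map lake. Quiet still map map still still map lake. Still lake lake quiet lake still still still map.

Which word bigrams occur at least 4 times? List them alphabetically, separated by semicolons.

Bigram counts meeting the condition (at least 4 times):
  lake still: 4
  still map: 4
  still still: 6

lake still; still map; still still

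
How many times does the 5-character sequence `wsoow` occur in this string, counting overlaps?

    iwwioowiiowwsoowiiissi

Sliding a length-5 window over the 22 characters (18 positions):
  position 12–16: wsoow

1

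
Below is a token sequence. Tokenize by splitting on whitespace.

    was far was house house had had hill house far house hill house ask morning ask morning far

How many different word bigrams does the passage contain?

18 tokens → 17 bigram windows in total.
Repeated bigrams (each contributes count−1 duplicates):
  ask morning: 2
  hill house: 2
2 duplicate windows → 17 − 2 = 15 distinct.

15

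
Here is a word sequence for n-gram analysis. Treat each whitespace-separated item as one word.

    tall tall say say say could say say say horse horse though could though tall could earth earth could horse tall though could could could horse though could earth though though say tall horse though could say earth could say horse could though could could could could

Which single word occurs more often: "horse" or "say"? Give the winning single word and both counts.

"horse": 6 occurrences
"say": 9 occurrences

"say" (9 vs 6)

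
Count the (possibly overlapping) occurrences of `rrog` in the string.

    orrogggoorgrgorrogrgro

2

Sliding a length-4 window over the 22 characters (19 positions):
  position 2–5: rrog
  position 15–18: rrog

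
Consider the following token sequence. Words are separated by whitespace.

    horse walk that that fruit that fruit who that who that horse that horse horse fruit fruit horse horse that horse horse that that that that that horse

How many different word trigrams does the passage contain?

21

28 tokens → 26 trigram windows in total.
Repeated trigrams (each contributes count−1 duplicates):
  that that that: 3
  horse horse that: 2
  horse that horse: 2
  that horse horse: 2
5 duplicate windows → 26 − 5 = 21 distinct.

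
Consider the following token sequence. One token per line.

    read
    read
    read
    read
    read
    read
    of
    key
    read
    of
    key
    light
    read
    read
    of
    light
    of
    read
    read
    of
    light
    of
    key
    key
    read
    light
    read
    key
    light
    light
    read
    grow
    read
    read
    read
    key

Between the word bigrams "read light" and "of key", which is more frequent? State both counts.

"read light": 1 occurrence
"of key": 3 occurrences

"of key" (3 vs 1)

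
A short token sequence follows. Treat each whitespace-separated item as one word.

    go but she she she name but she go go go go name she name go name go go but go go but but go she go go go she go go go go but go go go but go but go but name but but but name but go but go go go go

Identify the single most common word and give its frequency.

Unigram frequencies (highest first):
  go: 28
  but: 14
  she: 7
  name: 6

"go", 28 times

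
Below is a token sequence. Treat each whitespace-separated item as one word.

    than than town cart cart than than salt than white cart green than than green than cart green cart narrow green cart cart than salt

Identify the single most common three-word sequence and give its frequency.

Trigram frequencies (highest first):
  cart cart than: 2
  than than town: 1
  than town cart: 1
  town cart cart: 1
  cart than than: 1
  than than salt: 1
  … (16 more, each ≤ 1)

"cart cart than", 2 times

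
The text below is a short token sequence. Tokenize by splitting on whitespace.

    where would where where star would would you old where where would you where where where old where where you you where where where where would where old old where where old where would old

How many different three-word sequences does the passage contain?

24

35 tokens → 33 trigram windows in total.
Repeated trigrams (each contributes count−1 duplicates):
  old where where: 3
  where where where: 3
  where old where: 2
  where where old: 2
  where where would: 2
  where would where: 2
  you where where: 2
9 duplicate windows → 33 − 9 = 24 distinct.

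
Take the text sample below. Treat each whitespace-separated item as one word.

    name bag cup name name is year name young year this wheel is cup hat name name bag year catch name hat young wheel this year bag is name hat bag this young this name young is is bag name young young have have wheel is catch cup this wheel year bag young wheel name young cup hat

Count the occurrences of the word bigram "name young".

4

Scanning the 57 overlapping bigram windows for "name young":
  position 8–9: name young
  position 35–36: name young
  position 40–41: name young
  position 55–56: name young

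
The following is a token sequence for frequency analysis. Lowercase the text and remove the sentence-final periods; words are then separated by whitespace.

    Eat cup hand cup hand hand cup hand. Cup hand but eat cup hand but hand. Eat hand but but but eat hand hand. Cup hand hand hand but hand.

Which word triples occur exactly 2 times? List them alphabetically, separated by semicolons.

Trigram counts meeting the condition (exactly 2 times):
  cup hand but: 2
  cup hand cup: 2
  cup hand hand: 2
  eat cup hand: 2
  hand but hand: 2
  hand hand cup: 2

cup hand but; cup hand cup; cup hand hand; eat cup hand; hand but hand; hand hand cup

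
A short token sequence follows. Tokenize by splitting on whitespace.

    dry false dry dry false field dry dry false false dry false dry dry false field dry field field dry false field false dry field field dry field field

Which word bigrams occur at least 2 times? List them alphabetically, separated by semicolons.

dry dry; dry false; dry field; false dry; false field; field dry; field field

Bigram counts meeting the condition (at least 2 times):
  dry dry: 3
  dry false: 6
  dry field: 3
  false dry: 4
  false field: 3
  field dry: 4
  field field: 3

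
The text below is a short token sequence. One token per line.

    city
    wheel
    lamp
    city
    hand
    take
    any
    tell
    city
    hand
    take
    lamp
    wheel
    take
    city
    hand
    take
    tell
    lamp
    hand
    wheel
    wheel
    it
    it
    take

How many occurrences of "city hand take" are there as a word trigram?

Scanning the 23 overlapping trigram windows for "city hand take":
  position 4–6: city hand take
  position 9–11: city hand take
  position 15–17: city hand take

3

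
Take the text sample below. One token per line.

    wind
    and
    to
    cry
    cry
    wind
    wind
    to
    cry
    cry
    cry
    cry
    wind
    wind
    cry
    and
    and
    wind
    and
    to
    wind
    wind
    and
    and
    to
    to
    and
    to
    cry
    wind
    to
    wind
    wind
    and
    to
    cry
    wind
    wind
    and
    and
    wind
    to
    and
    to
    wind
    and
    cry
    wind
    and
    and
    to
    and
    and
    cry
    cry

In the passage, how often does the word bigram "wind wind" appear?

5

Scanning the 54 overlapping bigram windows for "wind wind":
  position 6–7: wind wind
  position 13–14: wind wind
  position 21–22: wind wind
  position 32–33: wind wind
  position 37–38: wind wind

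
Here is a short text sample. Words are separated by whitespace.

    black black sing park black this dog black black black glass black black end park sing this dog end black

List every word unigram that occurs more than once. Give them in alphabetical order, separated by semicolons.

black; dog; end; park; sing; this

Unigram counts meeting the condition (more than once):
  black: 9
  dog: 2
  end: 2
  park: 2
  sing: 2
  this: 2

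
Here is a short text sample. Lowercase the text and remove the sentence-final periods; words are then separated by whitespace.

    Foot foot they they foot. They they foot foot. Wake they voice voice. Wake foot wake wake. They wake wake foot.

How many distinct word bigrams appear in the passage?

21 tokens → 20 bigram windows in total.
Repeated bigrams (each contributes count−1 duplicates):
  foot foot: 2
  foot they: 2
  foot wake: 2
  they foot: 2
  they they: 2
  wake foot: 2
  wake they: 2
  wake wake: 2
8 duplicate windows → 20 − 8 = 12 distinct.

12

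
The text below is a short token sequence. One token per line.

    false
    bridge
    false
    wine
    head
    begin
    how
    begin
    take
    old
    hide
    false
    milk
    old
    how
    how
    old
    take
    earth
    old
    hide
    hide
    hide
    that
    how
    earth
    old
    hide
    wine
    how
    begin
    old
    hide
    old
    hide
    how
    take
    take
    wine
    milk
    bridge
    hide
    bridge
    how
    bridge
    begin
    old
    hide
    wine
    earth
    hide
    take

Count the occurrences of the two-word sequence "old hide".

6

Scanning the 51 overlapping bigram windows for "old hide":
  position 10–11: old hide
  position 20–21: old hide
  position 27–28: old hide
  position 32–33: old hide
  position 34–35: old hide
  position 47–48: old hide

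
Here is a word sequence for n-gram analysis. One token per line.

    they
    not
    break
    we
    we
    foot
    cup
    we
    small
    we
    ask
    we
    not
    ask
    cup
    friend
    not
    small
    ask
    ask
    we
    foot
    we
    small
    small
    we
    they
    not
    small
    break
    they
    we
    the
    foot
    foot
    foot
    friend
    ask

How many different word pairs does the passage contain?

38 tokens → 37 bigram windows in total.
Repeated bigrams (each contributes count−1 duplicates):
  ask we: 2
  foot foot: 2
  not small: 2
  small we: 2
  they not: 2
  we foot: 2
  we small: 2
7 duplicate windows → 37 − 7 = 30 distinct.

30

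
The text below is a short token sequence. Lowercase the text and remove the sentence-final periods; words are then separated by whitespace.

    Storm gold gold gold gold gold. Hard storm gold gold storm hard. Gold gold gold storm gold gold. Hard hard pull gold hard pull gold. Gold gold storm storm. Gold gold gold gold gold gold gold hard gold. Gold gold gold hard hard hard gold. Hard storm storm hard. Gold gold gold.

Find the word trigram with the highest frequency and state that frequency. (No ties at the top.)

"gold gold gold", 13 times

Trigram frequencies (highest first):
  gold gold gold: 13
  storm gold gold: 4
  gold gold hard: 4
  gold gold storm: 3
  hard gold gold: 3
  gold hard storm: 2
  … (18 more, each ≤ 2)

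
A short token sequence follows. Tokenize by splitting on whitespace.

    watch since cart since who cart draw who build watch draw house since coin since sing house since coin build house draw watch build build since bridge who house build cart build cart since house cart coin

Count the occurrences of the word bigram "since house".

1

Scanning the 36 overlapping bigram windows for "since house":
  position 34–35: since house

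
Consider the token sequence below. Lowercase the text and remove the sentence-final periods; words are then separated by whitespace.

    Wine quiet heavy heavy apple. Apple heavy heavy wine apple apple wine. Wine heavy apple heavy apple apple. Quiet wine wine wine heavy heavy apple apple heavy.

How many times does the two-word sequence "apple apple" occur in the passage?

Scanning the 26 overlapping bigram windows for "apple apple":
  position 5–6: apple apple
  position 10–11: apple apple
  position 17–18: apple apple
  position 25–26: apple apple

4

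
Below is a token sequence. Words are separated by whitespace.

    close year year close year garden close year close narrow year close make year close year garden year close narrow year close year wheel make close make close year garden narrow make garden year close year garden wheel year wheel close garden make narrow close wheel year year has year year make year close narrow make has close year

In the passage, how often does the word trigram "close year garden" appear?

Scanning the 57 overlapping trigram windows for "close year garden":
  position 4–6: close year garden
  position 15–17: close year garden
  position 28–30: close year garden
  position 35–37: close year garden

4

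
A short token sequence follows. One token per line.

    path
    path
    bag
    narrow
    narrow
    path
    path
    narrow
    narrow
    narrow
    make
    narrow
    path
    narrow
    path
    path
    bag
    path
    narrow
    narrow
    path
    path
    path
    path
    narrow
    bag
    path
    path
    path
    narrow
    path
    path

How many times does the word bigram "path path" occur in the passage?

9

Scanning the 31 overlapping bigram windows for "path path":
  position 1–2: path path
  position 6–7: path path
  position 15–16: path path
  position 21–22: path path
  position 22–23: path path
  position 23–24: path path
  position 27–28: path path
  position 28–29: path path
  position 31–32: path path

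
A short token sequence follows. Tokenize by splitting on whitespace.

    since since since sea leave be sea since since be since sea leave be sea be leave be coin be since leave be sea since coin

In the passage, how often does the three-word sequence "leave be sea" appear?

Scanning the 24 overlapping trigram windows for "leave be sea":
  position 5–7: leave be sea
  position 13–15: leave be sea
  position 22–24: leave be sea

3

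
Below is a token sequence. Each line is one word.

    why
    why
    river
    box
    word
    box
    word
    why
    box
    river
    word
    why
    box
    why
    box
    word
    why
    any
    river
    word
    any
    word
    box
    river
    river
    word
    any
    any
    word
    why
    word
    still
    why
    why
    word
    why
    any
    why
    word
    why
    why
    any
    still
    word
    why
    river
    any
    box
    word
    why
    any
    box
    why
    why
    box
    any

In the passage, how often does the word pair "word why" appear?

8

Scanning the 55 overlapping bigram windows for "word why":
  position 7–8: word why
  position 11–12: word why
  position 16–17: word why
  position 29–30: word why
  position 35–36: word why
  position 39–40: word why
  position 44–45: word why
  position 49–50: word why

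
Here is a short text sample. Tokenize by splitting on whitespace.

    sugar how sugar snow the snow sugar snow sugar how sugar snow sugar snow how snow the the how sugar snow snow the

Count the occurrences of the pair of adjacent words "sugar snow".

Scanning the 22 overlapping bigram windows for "sugar snow":
  position 3–4: sugar snow
  position 7–8: sugar snow
  position 11–12: sugar snow
  position 13–14: sugar snow
  position 20–21: sugar snow

5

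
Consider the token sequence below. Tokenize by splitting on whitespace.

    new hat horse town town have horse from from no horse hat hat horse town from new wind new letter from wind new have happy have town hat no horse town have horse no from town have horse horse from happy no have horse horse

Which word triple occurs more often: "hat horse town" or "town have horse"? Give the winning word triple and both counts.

"hat horse town": 2 occurrences
"town have horse": 3 occurrences

"town have horse" (3 vs 2)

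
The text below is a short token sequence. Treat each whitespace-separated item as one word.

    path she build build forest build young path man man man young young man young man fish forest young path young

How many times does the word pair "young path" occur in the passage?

2

Scanning the 20 overlapping bigram windows for "young path":
  position 7–8: young path
  position 19–20: young path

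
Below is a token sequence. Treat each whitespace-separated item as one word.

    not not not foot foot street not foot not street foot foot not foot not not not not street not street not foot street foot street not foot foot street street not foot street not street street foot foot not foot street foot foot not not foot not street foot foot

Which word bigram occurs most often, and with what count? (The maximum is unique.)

"not foot", 8 times

Bigram frequencies (highest first):
  not foot: 8
  not not: 6
  foot foot: 6
  foot street: 6
  street not: 6
  foot not: 6
  … (3 more, each ≤ 5)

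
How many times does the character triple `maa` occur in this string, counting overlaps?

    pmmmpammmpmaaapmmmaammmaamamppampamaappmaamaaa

Sliding a length-3 window over the 46 characters (44 positions):
  position 11–13: maa
  position 18–20: maa
  position 23–25: maa
  position 35–37: maa
  position 40–42: maa
  position 43–45: maa

6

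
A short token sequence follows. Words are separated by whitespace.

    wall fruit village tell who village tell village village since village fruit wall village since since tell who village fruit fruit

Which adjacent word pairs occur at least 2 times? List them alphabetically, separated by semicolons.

tell who; village fruit; village since; village tell; who village

Bigram counts meeting the condition (at least 2 times):
  tell who: 2
  village fruit: 2
  village since: 2
  village tell: 2
  who village: 2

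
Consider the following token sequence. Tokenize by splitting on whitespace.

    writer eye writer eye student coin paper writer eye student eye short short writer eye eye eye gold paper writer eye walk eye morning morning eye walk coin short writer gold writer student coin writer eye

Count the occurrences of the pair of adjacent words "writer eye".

Scanning the 35 overlapping bigram windows for "writer eye":
  position 1–2: writer eye
  position 3–4: writer eye
  position 8–9: writer eye
  position 14–15: writer eye
  position 20–21: writer eye
  position 35–36: writer eye

6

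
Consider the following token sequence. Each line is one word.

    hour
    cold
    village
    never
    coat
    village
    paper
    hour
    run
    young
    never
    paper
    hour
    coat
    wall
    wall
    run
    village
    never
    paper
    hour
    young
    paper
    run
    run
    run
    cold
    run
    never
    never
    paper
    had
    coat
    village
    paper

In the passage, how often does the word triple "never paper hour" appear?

2

Scanning the 33 overlapping trigram windows for "never paper hour":
  position 11–13: never paper hour
  position 19–21: never paper hour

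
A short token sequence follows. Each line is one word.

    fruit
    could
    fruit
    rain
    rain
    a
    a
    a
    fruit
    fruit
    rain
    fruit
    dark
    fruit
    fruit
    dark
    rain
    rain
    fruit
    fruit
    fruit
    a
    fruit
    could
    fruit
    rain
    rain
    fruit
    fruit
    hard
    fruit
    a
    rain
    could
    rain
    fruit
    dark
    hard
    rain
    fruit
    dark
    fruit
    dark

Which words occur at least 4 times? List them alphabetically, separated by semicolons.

a; dark; fruit; rain

Unigram counts meeting the condition (at least 4 times):
  a: 5
  dark: 5
  fruit: 18
  rain: 10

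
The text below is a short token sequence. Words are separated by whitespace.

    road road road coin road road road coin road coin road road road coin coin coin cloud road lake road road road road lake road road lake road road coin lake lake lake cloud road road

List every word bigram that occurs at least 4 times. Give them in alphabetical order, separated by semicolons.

road coin; road road

Bigram counts meeting the condition (at least 4 times):
  road coin: 5
  road road: 12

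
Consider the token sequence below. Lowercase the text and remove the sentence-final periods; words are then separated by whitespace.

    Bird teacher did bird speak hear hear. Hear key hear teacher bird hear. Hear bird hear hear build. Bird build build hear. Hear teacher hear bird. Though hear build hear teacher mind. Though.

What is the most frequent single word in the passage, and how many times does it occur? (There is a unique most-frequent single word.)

Unigram frequencies (highest first):
  hear: 13
  bird: 6
  teacher: 4
  build: 4
  though: 2
  did: 1
  … (3 more, each ≤ 1)

"hear", 13 times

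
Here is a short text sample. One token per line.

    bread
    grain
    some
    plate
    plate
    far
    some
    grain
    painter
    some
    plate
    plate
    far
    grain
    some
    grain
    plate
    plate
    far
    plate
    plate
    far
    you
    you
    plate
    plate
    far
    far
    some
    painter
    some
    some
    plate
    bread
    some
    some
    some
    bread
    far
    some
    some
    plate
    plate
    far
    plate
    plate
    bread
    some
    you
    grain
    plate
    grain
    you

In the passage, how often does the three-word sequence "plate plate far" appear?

Scanning the 51 overlapping trigram windows for "plate plate far":
  position 4–6: plate plate far
  position 11–13: plate plate far
  position 17–19: plate plate far
  position 20–22: plate plate far
  position 25–27: plate plate far
  position 42–44: plate plate far

6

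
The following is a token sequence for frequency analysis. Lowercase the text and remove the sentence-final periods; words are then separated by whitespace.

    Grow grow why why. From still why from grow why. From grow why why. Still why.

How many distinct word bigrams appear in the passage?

8

16 tokens → 15 bigram windows in total.
Repeated bigrams (each contributes count−1 duplicates):
  grow why: 3
  why from: 3
  from grow: 2
  still why: 2
  why why: 2
7 duplicate windows → 15 − 7 = 8 distinct.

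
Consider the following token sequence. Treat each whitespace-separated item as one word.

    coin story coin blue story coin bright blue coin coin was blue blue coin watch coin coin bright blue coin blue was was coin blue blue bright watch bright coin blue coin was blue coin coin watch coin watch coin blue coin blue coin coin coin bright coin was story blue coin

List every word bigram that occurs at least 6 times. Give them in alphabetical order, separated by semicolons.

blue coin; coin blue

Bigram counts meeting the condition (at least 6 times):
  blue coin: 8
  coin blue: 6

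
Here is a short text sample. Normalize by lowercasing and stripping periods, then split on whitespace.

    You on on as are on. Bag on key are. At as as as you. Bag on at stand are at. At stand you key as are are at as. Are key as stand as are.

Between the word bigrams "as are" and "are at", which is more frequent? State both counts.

"as are" (4 vs 3)

"as are": 4 occurrences
"are at": 3 occurrences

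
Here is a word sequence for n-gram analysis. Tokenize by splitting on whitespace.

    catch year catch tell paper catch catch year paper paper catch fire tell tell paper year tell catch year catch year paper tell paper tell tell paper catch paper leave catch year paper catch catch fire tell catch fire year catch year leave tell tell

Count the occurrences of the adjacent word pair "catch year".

Scanning the 44 overlapping bigram windows for "catch year":
  position 1–2: catch year
  position 7–8: catch year
  position 18–19: catch year
  position 20–21: catch year
  position 31–32: catch year
  position 41–42: catch year

6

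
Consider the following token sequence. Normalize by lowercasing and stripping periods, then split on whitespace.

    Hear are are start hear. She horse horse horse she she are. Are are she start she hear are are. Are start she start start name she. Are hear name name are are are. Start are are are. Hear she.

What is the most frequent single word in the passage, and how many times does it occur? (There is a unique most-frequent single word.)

"are", 15 times

Unigram frequencies (highest first):
  are: 15
  she: 8
  start: 6
  hear: 5
  horse: 3
  name: 3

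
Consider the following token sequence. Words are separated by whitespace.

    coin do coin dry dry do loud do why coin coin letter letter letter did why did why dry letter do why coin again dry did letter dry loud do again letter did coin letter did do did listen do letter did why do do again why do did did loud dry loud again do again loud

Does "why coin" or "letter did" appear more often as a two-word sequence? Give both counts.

"why coin": 2 occurrences
"letter did": 4 occurrences

"letter did" (4 vs 2)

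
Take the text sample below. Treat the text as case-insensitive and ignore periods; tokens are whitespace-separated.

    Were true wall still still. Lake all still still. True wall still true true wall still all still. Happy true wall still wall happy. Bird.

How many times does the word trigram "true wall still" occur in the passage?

Scanning the 23 overlapping trigram windows for "true wall still":
  position 2–4: true wall still
  position 10–12: true wall still
  position 14–16: true wall still
  position 20–22: true wall still

4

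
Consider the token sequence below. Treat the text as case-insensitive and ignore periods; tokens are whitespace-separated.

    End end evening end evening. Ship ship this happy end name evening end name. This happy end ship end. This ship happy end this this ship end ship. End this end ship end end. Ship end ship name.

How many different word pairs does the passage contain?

19

38 tokens → 37 bigram windows in total.
Repeated bigrams (each contributes count−1 duplicates):
  end ship: 5
  ship end: 5
  end this: 3
  happy end: 3
  end end: 2
  end evening: 2
  end name: 2
  evening end: 2
  … (2 more repeated)
18 duplicate windows → 37 − 18 = 19 distinct.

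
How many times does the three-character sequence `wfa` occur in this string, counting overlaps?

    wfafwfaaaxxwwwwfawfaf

Sliding a length-3 window over the 21 characters (19 positions):
  position 1–3: wfa
  position 5–7: wfa
  position 15–17: wfa
  position 18–20: wfa

4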